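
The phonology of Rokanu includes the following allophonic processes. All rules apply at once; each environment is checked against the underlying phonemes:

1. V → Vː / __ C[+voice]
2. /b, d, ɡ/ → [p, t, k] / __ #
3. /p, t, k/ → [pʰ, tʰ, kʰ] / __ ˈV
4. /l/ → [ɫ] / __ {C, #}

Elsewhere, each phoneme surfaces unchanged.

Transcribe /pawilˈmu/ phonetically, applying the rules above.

/p/ (word-initial) fails the environment for rule 3, so it stays [p].
/a/ (between /p/ and /w/) occurs before a voiced consonant → [aː] by rule 1.
/w/ stays [w].
Rule 1 applies to /i/ (between /w/ and /l/: before a voiced consonant) → [iː].
/l/ (between /i/ and /m/): word-finally or immediately before a consonant, so rule 4 applies → [ɫ].
/m/ — not in any rule's target class → [m].
/u/ (word-final): rule 1 targets it, but not before a voiced consonant → unchanged [u].

[paːwiːɫˈmu]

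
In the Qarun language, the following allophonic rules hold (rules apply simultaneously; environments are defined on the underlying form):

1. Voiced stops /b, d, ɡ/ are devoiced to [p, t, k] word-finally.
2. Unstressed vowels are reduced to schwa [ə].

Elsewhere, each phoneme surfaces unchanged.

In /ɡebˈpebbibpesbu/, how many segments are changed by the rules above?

Segments that undergo a rule: /e/ → [ə] (rule 2); /i/ → [ə] (rule 2); /e/ → [ə] (rule 2); /u/ → [ə] (rule 2).
All other segments surface unchanged.

4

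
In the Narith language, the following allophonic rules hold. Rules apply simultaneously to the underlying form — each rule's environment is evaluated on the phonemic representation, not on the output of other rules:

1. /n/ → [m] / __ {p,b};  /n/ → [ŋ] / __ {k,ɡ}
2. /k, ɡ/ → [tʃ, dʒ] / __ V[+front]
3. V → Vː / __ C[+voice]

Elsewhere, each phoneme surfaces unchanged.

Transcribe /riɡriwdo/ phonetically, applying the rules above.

[riːɡriːwdo]

/r/ stays [r].
/i/ (between /r/ and /ɡ/) occurs before a voiced consonant → [iː] by rule 3.
/ɡ/ (between /i/ and /r/) fails the environment for rule 2, so it stays [ɡ].
/r/ (between /ɡ/ and /i/) is unaffected → [r].
/i/ — between /r/ and /w/, before a voiced consonant — surfaces as [iː] (rule 3).
/w/ (between /i/ and /d/) is unaffected → [w].
/d/ (between /w/ and /o/) is unaffected → [d].
/o/ (word-final) is in the target of rule 3 but the environment (before a voiced consonant) is not met → [o].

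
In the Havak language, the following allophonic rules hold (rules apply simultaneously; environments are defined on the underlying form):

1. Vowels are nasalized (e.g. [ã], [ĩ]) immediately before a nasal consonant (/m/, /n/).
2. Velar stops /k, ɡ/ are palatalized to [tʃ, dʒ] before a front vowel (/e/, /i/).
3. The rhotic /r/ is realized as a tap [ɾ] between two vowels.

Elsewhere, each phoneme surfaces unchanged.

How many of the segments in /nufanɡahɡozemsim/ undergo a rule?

3

Segments that undergo a rule: /a/ → [ã] (rule 1); /e/ → [ẽ] (rule 1); /i/ → [ĩ] (rule 1).
All other segments surface unchanged.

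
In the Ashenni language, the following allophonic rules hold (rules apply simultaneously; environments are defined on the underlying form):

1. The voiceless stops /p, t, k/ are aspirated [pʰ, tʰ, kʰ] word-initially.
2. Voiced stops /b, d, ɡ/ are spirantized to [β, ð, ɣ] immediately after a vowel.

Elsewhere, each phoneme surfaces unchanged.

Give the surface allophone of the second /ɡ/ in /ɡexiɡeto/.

[ɣ]

/ɡ/ (between /i/ and /e/): immediately after a vowel, so rule 2 applies → [ɣ].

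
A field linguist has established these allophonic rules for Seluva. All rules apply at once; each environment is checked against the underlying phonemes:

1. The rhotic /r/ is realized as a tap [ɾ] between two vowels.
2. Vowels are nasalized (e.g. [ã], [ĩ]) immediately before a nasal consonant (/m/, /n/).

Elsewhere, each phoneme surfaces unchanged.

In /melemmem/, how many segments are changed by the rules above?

Segments that undergo a rule: /e/ → [ẽ] (rule 2); /e/ → [ẽ] (rule 2).
All other segments surface unchanged.

2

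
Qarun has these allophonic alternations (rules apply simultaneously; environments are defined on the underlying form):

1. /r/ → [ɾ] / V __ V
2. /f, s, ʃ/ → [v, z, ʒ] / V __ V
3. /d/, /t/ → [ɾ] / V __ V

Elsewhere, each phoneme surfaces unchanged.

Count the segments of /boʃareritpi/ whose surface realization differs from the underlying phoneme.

3

Segments that undergo a rule: /ʃ/ → [ʒ] (rule 2); /r/ → [ɾ] (rule 1); /r/ → [ɾ] (rule 1).
All other segments surface unchanged.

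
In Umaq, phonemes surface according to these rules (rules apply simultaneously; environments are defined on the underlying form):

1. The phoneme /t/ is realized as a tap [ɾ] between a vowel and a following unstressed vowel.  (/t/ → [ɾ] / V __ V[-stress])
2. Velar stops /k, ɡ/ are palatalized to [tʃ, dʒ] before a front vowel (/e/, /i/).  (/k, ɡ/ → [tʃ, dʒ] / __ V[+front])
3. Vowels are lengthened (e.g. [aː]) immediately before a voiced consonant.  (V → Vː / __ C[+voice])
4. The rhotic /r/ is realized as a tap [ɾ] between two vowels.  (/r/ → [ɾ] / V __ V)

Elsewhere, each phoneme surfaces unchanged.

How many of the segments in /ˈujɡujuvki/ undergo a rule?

4

Segments that undergo a rule: /u/ → [uː] (rule 3); /u/ → [uː] (rule 3); /u/ → [uː] (rule 3); /k/ → [tʃ] (rule 2).
All other segments surface unchanged.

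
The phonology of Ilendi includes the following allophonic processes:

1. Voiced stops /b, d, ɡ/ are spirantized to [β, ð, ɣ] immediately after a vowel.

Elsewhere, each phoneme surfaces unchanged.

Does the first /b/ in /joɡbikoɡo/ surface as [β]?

No

/b/ (between /ɡ/ and /i/) is in the target of rule 1 but the environment (immediately after a vowel) is not met → [b].
The actual realization is [b], not [β].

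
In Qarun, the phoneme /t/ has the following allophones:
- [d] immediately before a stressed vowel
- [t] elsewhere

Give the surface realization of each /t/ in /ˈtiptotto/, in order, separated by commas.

Occurrence 1 (position 1): immediately before a stressed vowel → [d].
Occurrence 2 (position 4): no conditioning environment matches → elsewhere allophone [t].
Occurrence 3 (position 6): no conditioning environment matches → elsewhere allophone [t].
Occurrence 4 (position 7): no conditioning environment matches → elsewhere allophone [t].

[d], [t], [t], [t]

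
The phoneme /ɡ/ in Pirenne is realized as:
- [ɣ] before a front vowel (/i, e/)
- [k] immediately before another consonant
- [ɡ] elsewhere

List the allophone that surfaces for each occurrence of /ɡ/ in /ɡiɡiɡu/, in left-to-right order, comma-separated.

Occurrence 1 (position 1): before a front vowel (/i, e/) → [ɣ].
Occurrence 2 (position 3): before a front vowel (/i, e/) → [ɣ].
Occurrence 3 (position 5): no conditioning environment matches → elsewhere allophone [ɡ].

[ɣ], [ɣ], [ɡ]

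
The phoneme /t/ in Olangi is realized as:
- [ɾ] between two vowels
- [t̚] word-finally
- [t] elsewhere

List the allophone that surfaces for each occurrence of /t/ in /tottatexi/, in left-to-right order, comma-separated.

Occurrence 1 (position 1): no conditioning environment matches → elsewhere allophone [t].
Occurrence 2 (position 3): no conditioning environment matches → elsewhere allophone [t].
Occurrence 3 (position 4): no conditioning environment matches → elsewhere allophone [t].
Occurrence 4 (position 6): between two vowels → [ɾ].

[t], [t], [t], [ɾ]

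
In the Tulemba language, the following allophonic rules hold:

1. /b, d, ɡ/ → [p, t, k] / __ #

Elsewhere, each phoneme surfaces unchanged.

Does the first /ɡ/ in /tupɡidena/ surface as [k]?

No

/ɡ/ — between /p/ and /i/; rule 1 does not apply here → [ɡ].
The actual realization is [ɡ], not [k].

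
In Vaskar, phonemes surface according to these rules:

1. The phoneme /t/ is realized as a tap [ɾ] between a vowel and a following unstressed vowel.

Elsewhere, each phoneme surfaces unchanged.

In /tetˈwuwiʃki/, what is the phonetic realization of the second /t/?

/t/ — between /e/ and /w/; rule 1 does not apply here → [t].

[t]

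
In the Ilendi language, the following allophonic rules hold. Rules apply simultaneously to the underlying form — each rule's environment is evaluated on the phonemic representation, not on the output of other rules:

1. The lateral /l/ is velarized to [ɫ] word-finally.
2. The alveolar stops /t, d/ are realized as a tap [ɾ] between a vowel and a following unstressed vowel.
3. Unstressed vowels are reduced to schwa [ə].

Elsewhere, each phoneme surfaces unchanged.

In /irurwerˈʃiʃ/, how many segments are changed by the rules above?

3

Segments that undergo a rule: /i/ → [ə] (rule 3); /u/ → [ə] (rule 3); /e/ → [ə] (rule 3).
All other segments surface unchanged.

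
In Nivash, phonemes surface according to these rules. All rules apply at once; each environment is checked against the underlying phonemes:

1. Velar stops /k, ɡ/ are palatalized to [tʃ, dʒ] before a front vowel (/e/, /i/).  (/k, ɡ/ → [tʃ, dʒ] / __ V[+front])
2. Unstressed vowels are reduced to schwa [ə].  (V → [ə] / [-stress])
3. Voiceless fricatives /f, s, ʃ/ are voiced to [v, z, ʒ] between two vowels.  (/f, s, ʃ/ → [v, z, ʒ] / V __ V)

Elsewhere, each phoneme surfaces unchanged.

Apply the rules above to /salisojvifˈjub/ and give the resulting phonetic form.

[sələzəjvəfˈjub]

/s/ (word-initial) is in the target of rule 3 but the environment (between two vowels) is not met → [s].
/a/ (between /s/ and /l/) occurs in an unstressed syllable → [ə] by rule 2.
/i/ (between /l/ and /s/) occurs in an unstressed syllable → [ə] by rule 2.
/s/ meets the environment for rule 3 (between two vowels) → [z].
/o/ (between /s/ and /j/) occurs in an unstressed syllable → [ə] by rule 2.
/i/ (between /v/ and /f/): in an unstressed syllable, so rule 2 applies → [ə].
/f/ (between /i/ and /j/) fails the environment for rule 3, so it stays [f].
/u/ (between /j/ and /b/) is in the target of rule 2 but the environment (in an unstressed syllable) is not met → [u].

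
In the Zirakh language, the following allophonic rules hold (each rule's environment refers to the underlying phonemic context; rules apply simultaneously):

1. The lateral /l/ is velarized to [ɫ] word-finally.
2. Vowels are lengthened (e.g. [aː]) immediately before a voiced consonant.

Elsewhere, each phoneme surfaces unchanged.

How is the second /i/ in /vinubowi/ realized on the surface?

/i/ (word-final) is in the target of rule 2 but the environment (before a voiced consonant) is not met → [i].

[i]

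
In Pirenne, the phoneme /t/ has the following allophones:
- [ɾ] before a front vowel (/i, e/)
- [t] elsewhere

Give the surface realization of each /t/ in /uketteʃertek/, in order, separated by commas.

Occurrence 1 (position 4): no conditioning environment matches → elsewhere allophone [t].
Occurrence 2 (position 5): before a front vowel (/i, e/) → [ɾ].
Occurrence 3 (position 10): before a front vowel (/i, e/) → [ɾ].

[t], [ɾ], [ɾ]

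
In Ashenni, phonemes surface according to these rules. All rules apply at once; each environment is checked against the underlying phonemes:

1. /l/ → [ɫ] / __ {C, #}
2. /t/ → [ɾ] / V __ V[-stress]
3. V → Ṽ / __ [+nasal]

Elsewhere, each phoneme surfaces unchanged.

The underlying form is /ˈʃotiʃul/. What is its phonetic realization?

[ˈʃoɾiʃuɫ]

/ʃ/ stays [ʃ].
/o/ (between /ʃ/ and /t/): rule 3 targets it, but not before a nasal consonant → unchanged [o].
/t/ meets the environment for rule 2 (between a vowel and a following unstressed vowel) → [ɾ].
/i/ (between /t/ and /ʃ/): rule 3 targets it, but not before a nasal consonant → unchanged [i].
/ʃ/ (between /i/ and /u/) is unaffected → [ʃ].
/u/ (between /ʃ/ and /l/) is in the target of rule 3 but the environment (before a nasal consonant) is not met → [u].
Rule 1 applies to /l/ (word-final: word-finally or immediately before a consonant) → [ɫ].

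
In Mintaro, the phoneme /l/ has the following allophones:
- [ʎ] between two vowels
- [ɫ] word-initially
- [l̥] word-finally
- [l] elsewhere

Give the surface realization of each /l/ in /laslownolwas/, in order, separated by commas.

[ɫ], [l], [l]

Occurrence 1 (position 1): word-initially → [ɫ].
Occurrence 2 (position 4): no conditioning environment matches → elsewhere allophone [l].
Occurrence 3 (position 9): no conditioning environment matches → elsewhere allophone [l].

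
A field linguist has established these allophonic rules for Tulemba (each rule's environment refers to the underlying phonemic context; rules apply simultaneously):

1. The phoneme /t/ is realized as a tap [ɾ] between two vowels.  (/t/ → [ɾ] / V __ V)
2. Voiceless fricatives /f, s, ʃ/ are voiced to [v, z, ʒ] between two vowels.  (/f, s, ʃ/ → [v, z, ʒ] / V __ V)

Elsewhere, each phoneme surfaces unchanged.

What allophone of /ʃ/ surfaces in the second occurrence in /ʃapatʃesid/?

[ʃ]

/ʃ/ (between /t/ and /e/): rule 2 targets it, but not between two vowels → unchanged [ʃ].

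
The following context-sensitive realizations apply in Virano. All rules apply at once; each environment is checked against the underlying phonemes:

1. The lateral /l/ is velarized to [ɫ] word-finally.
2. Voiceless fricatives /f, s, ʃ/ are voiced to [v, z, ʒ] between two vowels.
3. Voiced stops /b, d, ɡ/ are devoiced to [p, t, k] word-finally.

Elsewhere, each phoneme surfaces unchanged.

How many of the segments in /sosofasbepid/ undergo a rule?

Segments that undergo a rule: /s/ → [z] (rule 2); /f/ → [v] (rule 2); /d/ → [t] (rule 3).
All other segments surface unchanged.

3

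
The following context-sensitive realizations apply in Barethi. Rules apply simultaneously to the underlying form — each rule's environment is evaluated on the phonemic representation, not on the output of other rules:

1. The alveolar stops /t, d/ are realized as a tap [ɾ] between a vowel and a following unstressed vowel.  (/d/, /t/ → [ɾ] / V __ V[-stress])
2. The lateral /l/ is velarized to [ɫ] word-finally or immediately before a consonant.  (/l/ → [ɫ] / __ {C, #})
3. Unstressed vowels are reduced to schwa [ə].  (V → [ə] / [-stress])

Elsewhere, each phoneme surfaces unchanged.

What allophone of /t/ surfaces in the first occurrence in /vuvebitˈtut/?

[t]

/t/ (between /i/ and /t/) fails the environment for rule 1, so it stays [t].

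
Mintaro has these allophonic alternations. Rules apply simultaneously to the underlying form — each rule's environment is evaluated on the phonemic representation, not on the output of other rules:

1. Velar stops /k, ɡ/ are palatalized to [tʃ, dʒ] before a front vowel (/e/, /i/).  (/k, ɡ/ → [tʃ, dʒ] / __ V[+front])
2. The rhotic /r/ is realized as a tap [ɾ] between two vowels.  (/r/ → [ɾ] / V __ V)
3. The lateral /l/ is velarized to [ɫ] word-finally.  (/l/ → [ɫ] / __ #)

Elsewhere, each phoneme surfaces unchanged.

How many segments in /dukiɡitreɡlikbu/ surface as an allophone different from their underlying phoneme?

2

Segments that undergo a rule: /k/ → [tʃ] (rule 1); /ɡ/ → [dʒ] (rule 1).
All other segments surface unchanged.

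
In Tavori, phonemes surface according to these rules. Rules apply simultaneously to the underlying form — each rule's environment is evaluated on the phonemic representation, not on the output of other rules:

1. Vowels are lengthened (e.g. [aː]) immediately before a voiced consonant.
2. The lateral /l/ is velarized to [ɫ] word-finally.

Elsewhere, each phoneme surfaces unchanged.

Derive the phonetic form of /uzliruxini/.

/u/ (word-initial): before a voiced consonant, so rule 1 applies → [uː].
/z/ (between /u/ and /l/) is unaffected → [z].
/l/ — between /z/ and /i/; rule 2 does not apply here → [l].
/i/ (between /l/ and /r/): before a voiced consonant, so rule 1 applies → [iː].
/r/ stays [r].
/u/ (between /r/ and /x/) fails the environment for rule 1, so it stays [u].
/x/ — not in any rule's target class → [x].
/i/ — between /x/ and /n/, before a voiced consonant — surfaces as [iː] (rule 1).
/n/ stays [n].
/i/ (word-final): rule 1 targets it, but not before a voiced consonant → unchanged [i].

[uːzliːruxiːni]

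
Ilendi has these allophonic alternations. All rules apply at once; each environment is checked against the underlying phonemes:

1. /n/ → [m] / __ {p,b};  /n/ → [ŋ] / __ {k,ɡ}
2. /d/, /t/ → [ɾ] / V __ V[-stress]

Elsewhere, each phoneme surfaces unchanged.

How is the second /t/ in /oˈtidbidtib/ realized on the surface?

[t]

/t/ — between /d/ and /i/; rule 2 does not apply here → [t].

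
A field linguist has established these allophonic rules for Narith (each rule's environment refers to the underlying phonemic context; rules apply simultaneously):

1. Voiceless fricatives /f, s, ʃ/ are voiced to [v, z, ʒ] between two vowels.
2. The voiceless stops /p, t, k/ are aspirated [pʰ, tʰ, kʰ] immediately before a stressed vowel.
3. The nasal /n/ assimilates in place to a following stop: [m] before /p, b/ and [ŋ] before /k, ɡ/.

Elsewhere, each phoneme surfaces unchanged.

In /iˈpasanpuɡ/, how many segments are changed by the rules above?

Segments that undergo a rule: /p/ → [pʰ] (rule 2); /s/ → [z] (rule 1); /n/ → [m] (rule 3).
All other segments surface unchanged.

3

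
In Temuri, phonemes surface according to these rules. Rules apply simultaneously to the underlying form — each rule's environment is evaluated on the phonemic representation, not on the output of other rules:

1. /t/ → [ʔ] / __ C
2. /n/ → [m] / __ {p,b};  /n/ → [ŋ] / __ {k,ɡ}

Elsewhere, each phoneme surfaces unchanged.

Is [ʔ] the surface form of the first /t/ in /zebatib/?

No

/t/ (between /a/ and /i/) fails the environment for rule 1, so it stays [t].
The actual realization is [t], not [ʔ].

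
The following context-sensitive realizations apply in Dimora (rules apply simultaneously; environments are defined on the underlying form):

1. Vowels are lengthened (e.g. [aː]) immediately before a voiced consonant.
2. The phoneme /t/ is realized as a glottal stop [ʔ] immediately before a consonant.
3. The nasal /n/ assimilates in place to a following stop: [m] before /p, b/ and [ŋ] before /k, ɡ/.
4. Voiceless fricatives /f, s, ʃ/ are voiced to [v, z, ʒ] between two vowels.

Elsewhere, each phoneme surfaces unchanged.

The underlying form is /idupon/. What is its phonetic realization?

[iːdupoːn]

/i/ (word-initial) occurs before a voiced consonant → [iː] by rule 1.
/d/ (between /i/ and /u/): no rule targets it → [d].
/u/ (between /d/ and /p/) fails the environment for rule 1, so it stays [u].
/p/ (between /u/ and /o/) is unaffected → [p].
/o/ (between /p/ and /n/) occurs before a voiced consonant → [oː] by rule 1.
/n/ (word-final) fails the environment for rule 3, so it stays [n].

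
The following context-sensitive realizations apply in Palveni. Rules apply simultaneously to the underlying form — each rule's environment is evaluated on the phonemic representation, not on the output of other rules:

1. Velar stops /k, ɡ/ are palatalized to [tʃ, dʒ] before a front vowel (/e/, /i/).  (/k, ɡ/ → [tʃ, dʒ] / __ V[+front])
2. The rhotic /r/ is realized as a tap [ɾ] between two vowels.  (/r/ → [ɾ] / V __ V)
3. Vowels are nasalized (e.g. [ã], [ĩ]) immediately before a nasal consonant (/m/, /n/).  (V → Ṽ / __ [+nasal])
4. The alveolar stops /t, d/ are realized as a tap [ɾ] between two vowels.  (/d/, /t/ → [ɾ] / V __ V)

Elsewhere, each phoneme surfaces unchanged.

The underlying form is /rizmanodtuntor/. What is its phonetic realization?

[rizmãnodtũntor]

/r/ (word-initial) is in the target of rule 2 but the environment (between two vowels) is not met → [r].
/i/ — between /r/ and /z/; rule 3 does not apply here → [i].
/z/ (between /i/ and /m/) is unaffected → [z].
/m/ (between /z/ and /a/) is unaffected → [m].
/a/ (between /m/ and /n/): before a nasal consonant, so rule 3 applies → [ã].
/n/ stays [n].
/o/ (between /n/ and /d/): rule 3 targets it, but not before a nasal consonant → unchanged [o].
/d/ — between /o/ and /t/; rule 4 does not apply here → [d].
/t/ — between /d/ and /u/; rule 4 does not apply here → [t].
/u/ meets the environment for rule 3 (before a nasal consonant) → [ũ].
/n/ — not in any rule's target class → [n].
/t/ (between /n/ and /o/): rule 4 targets it, but not between two vowels → unchanged [t].
/o/ — between /t/ and /r/; rule 3 does not apply here → [o].
/r/ (word-final) is in the target of rule 2 but the environment (between two vowels) is not met → [r].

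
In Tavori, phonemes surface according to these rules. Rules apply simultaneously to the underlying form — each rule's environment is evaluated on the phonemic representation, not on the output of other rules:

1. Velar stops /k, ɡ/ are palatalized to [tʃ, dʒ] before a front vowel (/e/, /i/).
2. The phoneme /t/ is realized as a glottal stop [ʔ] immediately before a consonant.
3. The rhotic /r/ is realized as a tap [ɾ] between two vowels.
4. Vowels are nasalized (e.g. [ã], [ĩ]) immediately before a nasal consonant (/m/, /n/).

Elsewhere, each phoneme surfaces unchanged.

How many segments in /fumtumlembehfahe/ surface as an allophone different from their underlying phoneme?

Segments that undergo a rule: /u/ → [ũ] (rule 4); /u/ → [ũ] (rule 4); /e/ → [ẽ] (rule 4).
All other segments surface unchanged.

3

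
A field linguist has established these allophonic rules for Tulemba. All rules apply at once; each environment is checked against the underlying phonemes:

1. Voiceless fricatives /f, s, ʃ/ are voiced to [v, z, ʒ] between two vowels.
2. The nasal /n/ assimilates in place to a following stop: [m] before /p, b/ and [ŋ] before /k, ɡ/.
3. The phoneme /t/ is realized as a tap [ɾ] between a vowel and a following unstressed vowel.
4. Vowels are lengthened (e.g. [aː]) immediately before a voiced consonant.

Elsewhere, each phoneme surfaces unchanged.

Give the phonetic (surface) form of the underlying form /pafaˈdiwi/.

/p/ (word-initial): no rule targets it → [p].
/a/ (between /p/ and /f/): rule 4 targets it, but not before a voiced consonant → unchanged [a].
/f/ — between /a/ and /a/, between two vowels — surfaces as [v] (rule 1).
/a/ (between /f/ and /d/) occurs before a voiced consonant → [aː] by rule 4.
/d/ (between /a/ and /i/) is unaffected → [d].
/i/ — between /d/ and /w/, before a voiced consonant — surfaces as [iː] (rule 4).
/w/ — not in any rule's target class → [w].
/i/ (word-final): rule 4 targets it, but not before a voiced consonant → unchanged [i].

[pavaːˈdiːwi]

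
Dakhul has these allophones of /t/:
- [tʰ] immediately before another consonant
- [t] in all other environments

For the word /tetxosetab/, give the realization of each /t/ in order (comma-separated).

[t], [tʰ], [t]

Occurrence 1 (position 1): no conditioning environment matches → elsewhere allophone [t].
Occurrence 2 (position 3): immediately before another consonant → [tʰ].
Occurrence 3 (position 8): no conditioning environment matches → elsewhere allophone [t].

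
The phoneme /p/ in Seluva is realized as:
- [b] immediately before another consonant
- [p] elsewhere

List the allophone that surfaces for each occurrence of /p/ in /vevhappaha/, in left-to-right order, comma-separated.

[b], [p]

Occurrence 1 (position 6): immediately before another consonant → [b].
Occurrence 2 (position 7): no conditioning environment matches → elsewhere allophone [p].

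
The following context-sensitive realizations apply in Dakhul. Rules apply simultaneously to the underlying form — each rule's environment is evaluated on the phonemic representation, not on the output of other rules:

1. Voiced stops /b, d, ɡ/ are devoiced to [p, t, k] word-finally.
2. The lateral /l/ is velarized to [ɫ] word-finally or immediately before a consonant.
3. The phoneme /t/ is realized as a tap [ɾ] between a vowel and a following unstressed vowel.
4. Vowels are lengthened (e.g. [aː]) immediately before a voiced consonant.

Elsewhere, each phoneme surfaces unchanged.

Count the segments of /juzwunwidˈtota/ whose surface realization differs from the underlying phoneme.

4

Segments that undergo a rule: /u/ → [uː] (rule 4); /u/ → [uː] (rule 4); /i/ → [iː] (rule 4); /t/ → [ɾ] (rule 3).
All other segments surface unchanged.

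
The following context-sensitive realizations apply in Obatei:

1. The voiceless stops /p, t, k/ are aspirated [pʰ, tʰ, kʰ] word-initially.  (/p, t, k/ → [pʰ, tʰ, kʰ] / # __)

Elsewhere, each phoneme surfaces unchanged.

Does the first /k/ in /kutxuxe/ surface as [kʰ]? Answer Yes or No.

Yes

Rule 1 applies to /k/ (word-initial: word-initially) → [kʰ].
The actual realization is [kʰ], which matches [kʰ].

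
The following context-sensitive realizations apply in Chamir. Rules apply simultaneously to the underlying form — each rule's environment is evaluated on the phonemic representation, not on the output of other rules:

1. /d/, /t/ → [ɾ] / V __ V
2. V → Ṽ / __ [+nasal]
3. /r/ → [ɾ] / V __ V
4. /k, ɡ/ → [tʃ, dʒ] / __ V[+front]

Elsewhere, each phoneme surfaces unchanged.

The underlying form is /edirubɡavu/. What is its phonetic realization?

[eɾiɾubɡavu]

/e/ (word-initial) is in the target of rule 2 but the environment (before a nasal consonant) is not met → [e].
/d/ (between /e/ and /i/): between two vowels, so rule 1 applies → [ɾ].
/i/ (between /d/ and /r/): rule 2 targets it, but not before a nasal consonant → unchanged [i].
Rule 3 applies to /r/ (between /i/ and /u/: between two vowels) → [ɾ].
/u/ (between /r/ and /b/) is in the target of rule 2 but the environment (before a nasal consonant) is not met → [u].
/b/ stays [b].
/ɡ/ (between /b/ and /a/) is in the target of rule 4 but the environment (before a front vowel) is not met → [ɡ].
/a/ — between /ɡ/ and /v/; rule 2 does not apply here → [a].
/v/ stays [v].
/u/ (word-final) fails the environment for rule 2, so it stays [u].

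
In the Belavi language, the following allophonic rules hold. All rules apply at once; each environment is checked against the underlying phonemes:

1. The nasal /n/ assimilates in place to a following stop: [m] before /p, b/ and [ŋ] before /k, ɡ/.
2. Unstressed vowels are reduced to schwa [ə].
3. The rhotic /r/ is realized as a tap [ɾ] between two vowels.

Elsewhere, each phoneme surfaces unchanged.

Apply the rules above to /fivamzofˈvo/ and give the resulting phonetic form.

[fəvəmzəfˈvo]

/f/ — not in any rule's target class → [f].
/i/ (between /f/ and /v/): in an unstressed syllable, so rule 2 applies → [ə].
/v/ (between /i/ and /a/): no rule targets it → [v].
Rule 2 applies to /a/ (between /v/ and /m/: in an unstressed syllable) → [ə].
/m/ — not in any rule's target class → [m].
/z/ — not in any rule's target class → [z].
/o/ (between /z/ and /f/): in an unstressed syllable, so rule 2 applies → [ə].
/f/ stays [f].
/v/ (between /f/ and /o/): no rule targets it → [v].
/o/ (word-final) fails the environment for rule 2, so it stays [o].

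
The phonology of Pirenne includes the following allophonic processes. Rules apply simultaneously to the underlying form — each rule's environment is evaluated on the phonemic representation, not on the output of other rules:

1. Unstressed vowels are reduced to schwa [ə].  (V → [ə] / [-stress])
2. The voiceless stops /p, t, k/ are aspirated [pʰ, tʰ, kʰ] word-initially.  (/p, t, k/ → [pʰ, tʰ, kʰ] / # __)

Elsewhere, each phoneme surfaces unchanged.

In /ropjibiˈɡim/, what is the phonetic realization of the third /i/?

/i/ (between /ɡ/ and /m/) fails the environment for rule 1, so it stays [i].

[i]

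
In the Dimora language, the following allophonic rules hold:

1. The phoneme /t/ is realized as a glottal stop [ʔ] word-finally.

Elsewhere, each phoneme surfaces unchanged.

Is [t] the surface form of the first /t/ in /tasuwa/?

/t/ (word-initial) is in the target of rule 1 but the environment (word-finally) is not met → [t].
The actual realization is [t], which matches [t].

Yes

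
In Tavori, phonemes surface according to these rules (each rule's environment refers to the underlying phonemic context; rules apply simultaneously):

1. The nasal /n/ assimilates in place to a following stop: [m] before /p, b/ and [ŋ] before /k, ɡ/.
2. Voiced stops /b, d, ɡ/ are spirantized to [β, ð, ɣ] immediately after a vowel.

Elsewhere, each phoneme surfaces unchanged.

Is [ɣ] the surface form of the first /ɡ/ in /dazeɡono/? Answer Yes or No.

/ɡ/ — between /e/ and /o/, immediately after a vowel — surfaces as [ɣ] (rule 2).
The actual realization is [ɣ], which matches [ɣ].

Yes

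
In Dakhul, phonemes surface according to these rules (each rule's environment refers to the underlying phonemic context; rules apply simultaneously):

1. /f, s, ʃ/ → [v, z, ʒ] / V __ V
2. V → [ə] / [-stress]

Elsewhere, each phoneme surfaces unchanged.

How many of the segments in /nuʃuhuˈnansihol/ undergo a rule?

Segments that undergo a rule: /u/ → [ə] (rule 2); /ʃ/ → [ʒ] (rule 1); /u/ → [ə] (rule 2); /u/ → [ə] (rule 2); /i/ → [ə] (rule 2); /o/ → [ə] (rule 2).
All other segments surface unchanged.

6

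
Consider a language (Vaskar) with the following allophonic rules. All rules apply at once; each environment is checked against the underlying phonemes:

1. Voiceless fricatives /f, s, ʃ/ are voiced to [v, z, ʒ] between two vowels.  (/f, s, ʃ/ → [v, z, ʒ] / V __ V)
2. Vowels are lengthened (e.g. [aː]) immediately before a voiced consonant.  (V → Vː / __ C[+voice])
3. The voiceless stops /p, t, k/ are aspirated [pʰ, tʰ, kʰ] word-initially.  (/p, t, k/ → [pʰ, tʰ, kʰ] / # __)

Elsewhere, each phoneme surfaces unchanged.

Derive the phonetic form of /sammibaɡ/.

[saːmmiːbaːɡ]

/s/ (word-initial) is in the target of rule 1 but the environment (between two vowels) is not met → [s].
/a/ meets the environment for rule 2 (before a voiced consonant) → [aː].
/m/ (between /a/ and /m/): no rule targets it → [m].
/m/ — not in any rule's target class → [m].
/i/ (between /m/ and /b/): before a voiced consonant, so rule 2 applies → [iː].
/b/ — not in any rule's target class → [b].
Rule 2 applies to /a/ (between /b/ and /ɡ/: before a voiced consonant) → [aː].
/ɡ/ (word-final): no rule targets it → [ɡ].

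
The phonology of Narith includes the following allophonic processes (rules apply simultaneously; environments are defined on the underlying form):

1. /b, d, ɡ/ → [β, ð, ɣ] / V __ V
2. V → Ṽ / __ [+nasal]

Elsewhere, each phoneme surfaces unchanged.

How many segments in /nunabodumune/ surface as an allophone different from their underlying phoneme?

5

Segments that undergo a rule: /u/ → [ũ] (rule 2); /b/ → [β] (rule 1); /d/ → [ð] (rule 1); /u/ → [ũ] (rule 2); /u/ → [ũ] (rule 2).
All other segments surface unchanged.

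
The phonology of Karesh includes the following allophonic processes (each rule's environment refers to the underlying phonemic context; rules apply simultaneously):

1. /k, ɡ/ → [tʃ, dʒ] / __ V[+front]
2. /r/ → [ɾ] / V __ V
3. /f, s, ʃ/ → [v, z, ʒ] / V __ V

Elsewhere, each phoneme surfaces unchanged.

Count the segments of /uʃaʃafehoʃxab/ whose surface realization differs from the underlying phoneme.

Segments that undergo a rule: /ʃ/ → [ʒ] (rule 3); /ʃ/ → [ʒ] (rule 3); /f/ → [v] (rule 3).
All other segments surface unchanged.

3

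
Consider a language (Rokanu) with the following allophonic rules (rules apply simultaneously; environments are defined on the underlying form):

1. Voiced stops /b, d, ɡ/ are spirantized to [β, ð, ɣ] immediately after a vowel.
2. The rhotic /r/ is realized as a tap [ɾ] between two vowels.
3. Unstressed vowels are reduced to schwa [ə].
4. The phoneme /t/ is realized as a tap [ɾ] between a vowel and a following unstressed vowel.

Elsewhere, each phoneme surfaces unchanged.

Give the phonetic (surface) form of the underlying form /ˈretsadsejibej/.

[ˈretsəðsəjəβəj]

/r/ (word-initial): rule 2 targets it, but not between two vowels → unchanged [r].
/e/ (between /r/ and /t/) is in the target of rule 3 but the environment (in an unstressed syllable) is not met → [e].
/t/ — between /e/ and /s/; rule 4 does not apply here → [t].
/s/ stays [s].
/a/ — between /s/ and /d/, in an unstressed syllable — surfaces as [ə] (rule 3).
/d/ (between /a/ and /s/) occurs immediately after a vowel → [ð] by rule 1.
/s/ — not in any rule's target class → [s].
/e/ (between /s/ and /j/) occurs in an unstressed syllable → [ə] by rule 3.
/j/ stays [j].
Rule 3 applies to /i/ (between /j/ and /b/: in an unstressed syllable) → [ə].
/b/ (between /i/ and /e/): immediately after a vowel, so rule 1 applies → [β].
/e/ — between /b/ and /j/, in an unstressed syllable — surfaces as [ə] (rule 3).
/j/ stays [j].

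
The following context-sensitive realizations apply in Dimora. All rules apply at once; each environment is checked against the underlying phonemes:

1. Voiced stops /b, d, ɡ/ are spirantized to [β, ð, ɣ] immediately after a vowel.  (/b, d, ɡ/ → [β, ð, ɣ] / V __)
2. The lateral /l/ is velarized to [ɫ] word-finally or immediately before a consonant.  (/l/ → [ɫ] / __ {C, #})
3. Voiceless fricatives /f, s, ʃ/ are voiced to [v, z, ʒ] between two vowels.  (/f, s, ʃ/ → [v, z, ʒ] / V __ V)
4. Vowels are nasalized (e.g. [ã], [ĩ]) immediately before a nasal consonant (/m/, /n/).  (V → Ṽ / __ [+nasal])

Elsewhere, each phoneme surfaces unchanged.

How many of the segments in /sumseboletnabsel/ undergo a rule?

4

Segments that undergo a rule: /u/ → [ũ] (rule 4); /b/ → [β] (rule 1); /b/ → [β] (rule 1); /l/ → [ɫ] (rule 2).
All other segments surface unchanged.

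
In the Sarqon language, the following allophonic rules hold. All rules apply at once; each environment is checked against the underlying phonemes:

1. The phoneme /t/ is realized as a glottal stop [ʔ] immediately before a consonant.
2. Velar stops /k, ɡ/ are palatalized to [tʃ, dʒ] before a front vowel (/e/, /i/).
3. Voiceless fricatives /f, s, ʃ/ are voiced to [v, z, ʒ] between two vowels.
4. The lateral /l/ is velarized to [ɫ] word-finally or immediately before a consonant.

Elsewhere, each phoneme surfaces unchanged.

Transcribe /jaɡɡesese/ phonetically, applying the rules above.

[jaɡdʒezeze]

/j/ stays [j].
/a/ (between /j/ and /ɡ/) is unaffected → [a].
/ɡ/ (between /a/ and /ɡ/): rule 2 targets it, but not before a front vowel → unchanged [ɡ].
/ɡ/ (between /ɡ/ and /e/) occurs before a front vowel → [dʒ] by rule 2.
/e/ (between /ɡ/ and /s/): no rule targets it → [e].
/s/ — between /e/ and /e/, between two vowels — surfaces as [z] (rule 3).
/e/ (between /s/ and /s/): no rule targets it → [e].
/s/ — between /e/ and /e/, between two vowels — surfaces as [z] (rule 3).
/e/ stays [e].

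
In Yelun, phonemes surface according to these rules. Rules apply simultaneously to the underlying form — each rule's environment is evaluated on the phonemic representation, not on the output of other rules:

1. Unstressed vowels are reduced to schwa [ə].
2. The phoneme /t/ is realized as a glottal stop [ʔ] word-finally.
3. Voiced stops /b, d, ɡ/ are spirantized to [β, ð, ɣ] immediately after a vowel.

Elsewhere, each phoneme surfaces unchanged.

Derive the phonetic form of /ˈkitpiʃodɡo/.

/i/ (between /k/ and /t/) fails the environment for rule 1, so it stays [i].
/t/ (between /i/ and /p/): rule 2 targets it, but not word-finally → unchanged [t].
/i/ (between /p/ and /ʃ/): in an unstressed syllable, so rule 1 applies → [ə].
Rule 1 applies to /o/ (between /ʃ/ and /d/: in an unstressed syllable) → [ə].
/d/ (between /o/ and /ɡ/) occurs immediately after a vowel → [ð] by rule 3.
/ɡ/ (between /d/ and /o/) is in the target of rule 3 but the environment (immediately after a vowel) is not met → [ɡ].
/o/ meets the environment for rule 1 (in an unstressed syllable) → [ə].

[ˈkitpəʃəðɡə]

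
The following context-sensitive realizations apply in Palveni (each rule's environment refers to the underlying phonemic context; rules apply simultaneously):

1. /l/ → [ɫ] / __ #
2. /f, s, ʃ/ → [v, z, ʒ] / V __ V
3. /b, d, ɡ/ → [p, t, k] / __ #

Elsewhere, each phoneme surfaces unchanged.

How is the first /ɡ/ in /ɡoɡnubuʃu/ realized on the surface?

[ɡ]

/ɡ/ — word-initial; rule 3 does not apply here → [ɡ].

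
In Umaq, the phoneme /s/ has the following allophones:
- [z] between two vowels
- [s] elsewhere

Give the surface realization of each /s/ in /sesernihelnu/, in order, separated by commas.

Occurrence 1 (position 1): no conditioning environment matches → elsewhere allophone [s].
Occurrence 2 (position 3): between two vowels → [z].

[s], [z]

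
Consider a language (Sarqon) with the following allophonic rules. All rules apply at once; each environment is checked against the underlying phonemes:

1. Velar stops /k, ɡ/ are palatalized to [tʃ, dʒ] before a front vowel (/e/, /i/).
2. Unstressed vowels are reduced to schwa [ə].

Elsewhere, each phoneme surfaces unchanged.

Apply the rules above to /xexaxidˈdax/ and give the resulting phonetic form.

[xəxəxədˈdax]

/x/ (word-initial) is unaffected → [x].
/e/ meets the environment for rule 2 (in an unstressed syllable) → [ə].
/x/ — not in any rule's target class → [x].
/a/ (between /x/ and /x/): in an unstressed syllable, so rule 2 applies → [ə].
/x/ (between /a/ and /i/) is unaffected → [x].
/i/ — between /x/ and /d/, in an unstressed syllable — surfaces as [ə] (rule 2).
/d/ — not in any rule's target class → [d].
/d/ (between /d/ and /a/) is unaffected → [d].
/a/ (between /d/ and /x/) is in the target of rule 2 but the environment (in an unstressed syllable) is not met → [a].
/x/ stays [x].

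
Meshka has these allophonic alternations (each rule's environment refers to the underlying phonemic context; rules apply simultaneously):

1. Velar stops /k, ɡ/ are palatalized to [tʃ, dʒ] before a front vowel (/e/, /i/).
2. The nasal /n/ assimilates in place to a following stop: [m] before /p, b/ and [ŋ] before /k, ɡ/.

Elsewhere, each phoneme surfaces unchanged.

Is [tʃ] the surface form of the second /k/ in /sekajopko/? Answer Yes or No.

No

/k/ (between /p/ and /o/): rule 1 targets it, but not before a front vowel → unchanged [k].
The actual realization is [k], not [tʃ].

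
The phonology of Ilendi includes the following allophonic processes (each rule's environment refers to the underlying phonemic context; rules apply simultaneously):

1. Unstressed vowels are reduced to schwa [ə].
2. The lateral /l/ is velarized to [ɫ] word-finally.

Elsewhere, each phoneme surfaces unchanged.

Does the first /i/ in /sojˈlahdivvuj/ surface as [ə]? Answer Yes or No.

Yes

/i/ (between /d/ and /v/): in an unstressed syllable, so rule 1 applies → [ə].
The actual realization is [ə], which matches [ə].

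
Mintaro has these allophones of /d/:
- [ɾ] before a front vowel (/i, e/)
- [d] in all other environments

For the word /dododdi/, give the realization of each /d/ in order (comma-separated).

[d], [d], [d], [ɾ]

Occurrence 1 (position 1): no conditioning environment matches → elsewhere allophone [d].
Occurrence 2 (position 3): no conditioning environment matches → elsewhere allophone [d].
Occurrence 3 (position 5): no conditioning environment matches → elsewhere allophone [d].
Occurrence 4 (position 6): before a front vowel (/i, e/) → [ɾ].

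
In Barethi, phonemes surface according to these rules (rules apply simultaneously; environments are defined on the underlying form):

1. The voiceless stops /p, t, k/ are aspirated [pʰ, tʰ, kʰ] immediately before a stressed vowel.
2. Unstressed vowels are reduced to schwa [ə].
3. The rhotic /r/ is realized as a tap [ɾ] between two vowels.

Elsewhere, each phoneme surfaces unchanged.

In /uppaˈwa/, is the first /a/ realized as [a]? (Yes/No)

/a/ (between /p/ and /w/) occurs in an unstressed syllable → [ə] by rule 2.
The actual realization is [ə], not [a].

No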